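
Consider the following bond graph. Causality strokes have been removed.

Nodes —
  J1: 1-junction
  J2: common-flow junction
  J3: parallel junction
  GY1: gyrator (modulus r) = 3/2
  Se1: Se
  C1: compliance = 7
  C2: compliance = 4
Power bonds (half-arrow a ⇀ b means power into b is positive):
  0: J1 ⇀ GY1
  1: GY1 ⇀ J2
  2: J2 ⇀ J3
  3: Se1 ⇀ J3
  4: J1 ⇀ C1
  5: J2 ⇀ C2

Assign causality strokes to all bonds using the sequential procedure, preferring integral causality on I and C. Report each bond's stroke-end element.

bond 0 stroke at GY1
bond 1 stroke at GY1
bond 2 stroke at J2
bond 3 stroke at J3
bond 4 stroke at J1
bond 5 stroke at J2

bond 3 |J3  (Se1: effort source, stroke at far end)
bond 2 |J2  (0-jn J3 has e-setter on 3)
bond 4 |J1  (C1 outputs effort q/C1)
bond 0 |GY1  (closing 1-jn rule on J1)
bond 1 |GY1  (GY1: gyrator matches bond 0)
bond 5 |J2  (J2: bond 1 brought flow, rest push out)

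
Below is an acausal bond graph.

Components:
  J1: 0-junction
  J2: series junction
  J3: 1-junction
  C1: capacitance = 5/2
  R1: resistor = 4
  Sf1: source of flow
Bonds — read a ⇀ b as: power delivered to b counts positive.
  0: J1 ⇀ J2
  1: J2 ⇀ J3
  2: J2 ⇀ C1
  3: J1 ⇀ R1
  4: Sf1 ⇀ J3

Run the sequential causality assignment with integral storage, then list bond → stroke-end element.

#4 →Sf1  (Sf1: flow source, stroke at near end)
#1 →J3  (1-jn J3 has f-setter on 4)
#0 →J2  (J2 flow already set via bond 1)
#2 →J2  (1-jn J2 has f-setter on 1)
#3 →J1  (only one effort-in slot at J1)

β0 →J2
β1 →J3
β2 →J2
β3 →J1
β4 →Sf1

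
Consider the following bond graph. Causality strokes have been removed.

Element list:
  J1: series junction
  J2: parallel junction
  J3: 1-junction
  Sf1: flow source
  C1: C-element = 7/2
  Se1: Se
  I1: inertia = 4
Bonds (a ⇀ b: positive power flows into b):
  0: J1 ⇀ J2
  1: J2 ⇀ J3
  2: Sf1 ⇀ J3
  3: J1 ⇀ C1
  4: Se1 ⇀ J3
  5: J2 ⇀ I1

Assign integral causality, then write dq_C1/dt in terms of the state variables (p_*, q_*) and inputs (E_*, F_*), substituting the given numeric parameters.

#2 →Sf1  (source Sf1 imposes f)
#4 →J3  (Se1 (Se) sets effort on bond)
#1 →J3  (1-jn J3 has f-setter on 2)
#3 →J1  (prefer integral on C1)
#0 →J2  (J1: last free bond brings flow in)
#5 →I1  (0-jn J2 has e-setter on 0)

dq_C1/dt = F_Sf1 + p_I1/4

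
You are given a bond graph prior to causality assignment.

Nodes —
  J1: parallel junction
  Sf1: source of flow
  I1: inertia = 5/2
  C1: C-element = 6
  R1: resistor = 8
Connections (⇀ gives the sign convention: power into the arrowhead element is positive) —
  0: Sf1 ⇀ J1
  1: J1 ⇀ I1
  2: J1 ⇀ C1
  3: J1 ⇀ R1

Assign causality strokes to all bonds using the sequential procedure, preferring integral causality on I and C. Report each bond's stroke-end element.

#0 |Sf1  (Sf1 fixes flow; stroke at Sf1)
#1 |I1  (prefer integral on I1)
#2 |J1  (C1 outputs effort q/C1)
#3 |R1  (0-jn J1 has e-setter on 2)

b0 →Sf1
b1 →I1
b2 →J1
b3 →R1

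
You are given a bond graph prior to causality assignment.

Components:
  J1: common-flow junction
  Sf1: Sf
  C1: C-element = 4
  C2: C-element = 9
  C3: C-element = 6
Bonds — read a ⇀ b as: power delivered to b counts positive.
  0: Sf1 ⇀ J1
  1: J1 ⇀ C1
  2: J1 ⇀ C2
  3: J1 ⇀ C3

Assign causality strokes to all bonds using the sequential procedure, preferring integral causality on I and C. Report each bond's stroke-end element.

#0 |Sf1
#1 |J1
#2 |J1
#3 |J1

bond 0 |Sf1  (Sf1 (Sf) sets flow on bond)
bond 1 |J1  (1-jn J1 has f-setter on 0)
bond 2 |J1  (J1: bond 0 brought flow, rest push out)
bond 3 |J1  (J1: bond 0 brought flow, rest push out)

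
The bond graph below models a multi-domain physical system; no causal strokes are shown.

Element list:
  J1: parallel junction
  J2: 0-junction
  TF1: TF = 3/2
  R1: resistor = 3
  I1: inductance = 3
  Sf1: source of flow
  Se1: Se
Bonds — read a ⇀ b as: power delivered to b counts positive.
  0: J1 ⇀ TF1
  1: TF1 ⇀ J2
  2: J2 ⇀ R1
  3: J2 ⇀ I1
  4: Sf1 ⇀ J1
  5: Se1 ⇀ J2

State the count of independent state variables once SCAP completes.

β4 |Sf1  (Sf1: flow source, stroke at near end)
β5 |J2  (Se1 fixes effort; stroke away)
β0 |J1  (only one effort-in slot at J1)
β1 |TF1  (J2: bond 5 brought effort, rest push out)
β2 |R1  (common-e at J2 fixed by 5)
β3 |I1  (J2 effort already set via bond 5)

1  (I1 all integral)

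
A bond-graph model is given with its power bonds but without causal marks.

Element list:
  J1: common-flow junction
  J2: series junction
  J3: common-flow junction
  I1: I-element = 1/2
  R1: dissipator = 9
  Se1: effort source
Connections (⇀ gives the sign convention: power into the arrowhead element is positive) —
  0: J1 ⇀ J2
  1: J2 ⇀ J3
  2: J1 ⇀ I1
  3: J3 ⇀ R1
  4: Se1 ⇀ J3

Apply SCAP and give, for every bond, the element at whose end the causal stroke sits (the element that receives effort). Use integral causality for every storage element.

b4 stroke→J3  (Se1: effort source, stroke at far end)
b2 stroke→I1  (prefer integral on I1)
b0 stroke→J1  (common-f at J1 fixed by 2)
b1 stroke→J2  (1-jn J2 has f-setter on 0)
b3 stroke→J3  (1-jn J3 has f-setter on 1)

b0 stroke at J1
b1 stroke at J2
b2 stroke at I1
b3 stroke at J3
b4 stroke at J3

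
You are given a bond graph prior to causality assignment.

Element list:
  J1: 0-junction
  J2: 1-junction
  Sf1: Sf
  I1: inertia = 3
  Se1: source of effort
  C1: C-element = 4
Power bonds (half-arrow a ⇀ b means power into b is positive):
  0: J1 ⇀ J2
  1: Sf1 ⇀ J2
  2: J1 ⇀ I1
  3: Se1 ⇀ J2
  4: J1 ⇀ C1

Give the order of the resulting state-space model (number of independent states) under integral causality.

2  (C1, I1 all integral)

bond 1 |Sf1  (Sf1 fixes flow; stroke at Sf1)
bond 3 |J2  (Se1: effort source, stroke at far end)
bond 0 |J2  (J2 flow already set via bond 1)
bond 2 |I1  (I1 integral (f out))
bond 4 |J1  (closing 0-jn rule on J1)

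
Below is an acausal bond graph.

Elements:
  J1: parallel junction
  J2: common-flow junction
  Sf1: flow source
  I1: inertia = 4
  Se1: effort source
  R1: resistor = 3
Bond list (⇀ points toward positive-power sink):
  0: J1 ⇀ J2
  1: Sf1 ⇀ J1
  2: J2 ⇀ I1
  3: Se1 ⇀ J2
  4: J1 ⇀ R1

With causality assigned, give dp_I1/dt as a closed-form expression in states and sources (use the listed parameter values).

dp_I1/dt = E_Se1 + 3*F_Sf1 - 3*p_I1/4

β1 stroke→Sf1  (Sf1: flow source, stroke at near end)
β3 stroke→J2  (Se1 (Se) sets effort on bond)
β2 stroke→I1  (I1 outputs flow p/I1)
β0 stroke→J2  (J2 flow already set via bond 2)
β4 stroke→J1  (only one effort-in slot at J1)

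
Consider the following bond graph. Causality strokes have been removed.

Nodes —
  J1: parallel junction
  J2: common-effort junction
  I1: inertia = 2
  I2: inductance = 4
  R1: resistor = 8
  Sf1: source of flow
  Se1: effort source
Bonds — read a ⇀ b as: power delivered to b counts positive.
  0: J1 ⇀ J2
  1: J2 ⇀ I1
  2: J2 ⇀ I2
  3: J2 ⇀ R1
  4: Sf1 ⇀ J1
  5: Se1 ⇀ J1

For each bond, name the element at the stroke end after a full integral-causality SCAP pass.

β0 →J2
β1 →I1
β2 →I2
β3 →R1
β4 →Sf1
β5 →J1

#4 stroke→Sf1  (source Sf1 imposes f)
#5 stroke→J1  (Se1: effort source, stroke at far end)
#0 stroke→J2  (common-e at J1 fixed by 5)
#1 stroke→I1  (0-jn J2 has e-setter on 0)
#2 stroke→I2  (0-jn J2 has e-setter on 0)
#3 stroke→R1  (common-e at J2 fixed by 0)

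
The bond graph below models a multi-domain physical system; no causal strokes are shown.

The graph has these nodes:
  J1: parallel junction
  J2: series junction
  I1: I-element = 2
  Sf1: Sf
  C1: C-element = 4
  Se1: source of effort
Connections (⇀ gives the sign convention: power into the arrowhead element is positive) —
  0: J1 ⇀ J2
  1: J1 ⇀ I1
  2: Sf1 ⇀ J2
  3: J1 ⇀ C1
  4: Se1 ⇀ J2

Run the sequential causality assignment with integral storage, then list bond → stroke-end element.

β2 stroke at Sf1  (Sf1 fixes flow; stroke at Sf1)
β4 stroke at J2  (Se1 fixes effort; stroke away)
β0 stroke at J2  (common-f at J2 fixed by 2)
β1 stroke at I1  (I1 integral (f out))
β3 stroke at J1  (J1: last free bond brings effort in)

bond 0 stroke→J2
bond 1 stroke→I1
bond 2 stroke→Sf1
bond 3 stroke→J1
bond 4 stroke→J2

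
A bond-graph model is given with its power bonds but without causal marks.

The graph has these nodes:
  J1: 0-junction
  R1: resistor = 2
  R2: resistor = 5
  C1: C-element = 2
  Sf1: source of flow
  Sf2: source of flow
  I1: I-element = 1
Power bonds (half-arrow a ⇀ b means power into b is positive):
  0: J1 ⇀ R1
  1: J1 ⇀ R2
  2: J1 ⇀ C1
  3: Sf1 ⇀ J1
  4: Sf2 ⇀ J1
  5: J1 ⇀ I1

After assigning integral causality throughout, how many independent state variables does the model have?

b3 →Sf1  (Sf1 fixes flow; stroke at Sf1)
b4 →Sf2  (Sf2 (Sf) sets flow on bond)
b2 →J1  (C1 integral (e out))
b0 →R1  (0-jn J1 has e-setter on 2)
b1 →R2  (common-e at J1 fixed by 2)
b5 →I1  (J1: bond 2 brought effort, rest push out)

2  (C1, I1 all integral)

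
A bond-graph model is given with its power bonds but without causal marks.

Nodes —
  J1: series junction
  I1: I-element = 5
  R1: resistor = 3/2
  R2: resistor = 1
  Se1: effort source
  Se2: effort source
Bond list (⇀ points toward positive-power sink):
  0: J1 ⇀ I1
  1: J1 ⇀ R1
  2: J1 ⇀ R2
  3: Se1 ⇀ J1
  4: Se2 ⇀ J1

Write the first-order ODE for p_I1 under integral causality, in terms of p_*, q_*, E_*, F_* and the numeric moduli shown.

dp_I1/dt = E_Se1 + E_Se2 - p_I1/2

β3 stroke→J1  (Se1: effort source, stroke at far end)
β4 stroke→J1  (Se2 (Se) sets effort on bond)
β0 stroke→I1  (I1: I, integral causality)
β1 stroke→J1  (common-f at J1 fixed by 0)
β2 stroke→J1  (J1 flow already set via bond 0)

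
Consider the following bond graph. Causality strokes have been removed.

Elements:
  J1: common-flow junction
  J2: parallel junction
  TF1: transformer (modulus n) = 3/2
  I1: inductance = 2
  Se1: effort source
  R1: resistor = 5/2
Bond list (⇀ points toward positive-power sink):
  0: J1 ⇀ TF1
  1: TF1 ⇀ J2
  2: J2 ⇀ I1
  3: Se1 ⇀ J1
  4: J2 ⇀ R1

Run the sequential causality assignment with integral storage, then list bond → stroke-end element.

β3 stroke→J1  (source Se1 imposes e)
β0 stroke→TF1  (J1 needs exactly one f-in)
β1 stroke→J2  (TF1: transformer flips bond 0)
β2 stroke→I1  (common-e at J2 fixed by 1)
β4 stroke→R1  (0-jn J2 has e-setter on 1)

bond 0 stroke at TF1
bond 1 stroke at J2
bond 2 stroke at I1
bond 3 stroke at J1
bond 4 stroke at R1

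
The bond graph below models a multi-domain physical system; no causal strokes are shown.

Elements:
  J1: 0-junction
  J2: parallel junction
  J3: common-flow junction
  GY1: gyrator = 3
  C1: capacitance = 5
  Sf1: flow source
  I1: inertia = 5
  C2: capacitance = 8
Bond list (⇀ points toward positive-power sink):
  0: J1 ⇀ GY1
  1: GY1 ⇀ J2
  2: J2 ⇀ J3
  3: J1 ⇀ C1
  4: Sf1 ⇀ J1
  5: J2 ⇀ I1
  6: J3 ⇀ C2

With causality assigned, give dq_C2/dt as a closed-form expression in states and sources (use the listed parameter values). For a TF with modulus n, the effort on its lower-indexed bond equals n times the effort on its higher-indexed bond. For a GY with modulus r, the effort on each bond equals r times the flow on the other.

dq_C2/dt = -p_I1/5 + q_C1/15

#4 →Sf1  (Sf1 (Sf) sets flow on bond)
#3 →J1  (prefer integral on C1)
#0 →GY1  (common-e at J1 fixed by 3)
#1 →GY1  (GY1 both-in/both-out from 0)
#5 →I1  (prefer integral on I1)
#2 →J2  (J2: last free bond brings effort in)
#6 →J3  (common-f at J3 fixed by 2)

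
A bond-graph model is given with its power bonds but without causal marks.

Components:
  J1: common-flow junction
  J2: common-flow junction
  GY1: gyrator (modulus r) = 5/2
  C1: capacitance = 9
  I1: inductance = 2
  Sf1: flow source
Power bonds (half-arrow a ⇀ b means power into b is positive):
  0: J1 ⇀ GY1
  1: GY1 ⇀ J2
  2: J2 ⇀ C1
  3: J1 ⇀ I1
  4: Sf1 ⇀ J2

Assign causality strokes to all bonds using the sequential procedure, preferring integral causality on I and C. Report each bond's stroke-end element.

b4 |Sf1  (Sf1: flow source, stroke at near end)
b1 |J2  (J2 flow already set via bond 4)
b2 |J2  (common-f at J2 fixed by 4)
b0 |J1  (GY GY1: same side as bond 1)
b3 |I1  (closing 1-jn rule on J1)

#0 |J1
#1 |J2
#2 |J2
#3 |I1
#4 |Sf1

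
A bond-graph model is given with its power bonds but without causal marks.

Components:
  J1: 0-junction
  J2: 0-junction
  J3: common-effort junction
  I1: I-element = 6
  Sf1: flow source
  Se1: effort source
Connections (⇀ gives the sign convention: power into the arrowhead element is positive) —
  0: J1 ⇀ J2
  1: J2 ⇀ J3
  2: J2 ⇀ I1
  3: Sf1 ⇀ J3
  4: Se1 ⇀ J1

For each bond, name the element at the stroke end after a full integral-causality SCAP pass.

b3 stroke→Sf1  (Sf1 fixes flow; stroke at Sf1)
b4 stroke→J1  (Se1 fixes effort; stroke away)
b0 stroke→J2  (J1 effort already set via bond 4)
b1 stroke→J3  (common-e at J2 fixed by 0)
b2 stroke→I1  (common-e at J2 fixed by 0)

#0 stroke→J2
#1 stroke→J3
#2 stroke→I1
#3 stroke→Sf1
#4 stroke→J1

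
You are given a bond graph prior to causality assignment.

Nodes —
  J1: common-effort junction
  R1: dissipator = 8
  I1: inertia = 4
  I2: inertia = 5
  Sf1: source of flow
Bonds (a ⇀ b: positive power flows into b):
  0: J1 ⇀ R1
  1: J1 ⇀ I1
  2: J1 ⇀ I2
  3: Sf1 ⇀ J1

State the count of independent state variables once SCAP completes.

#3 stroke→Sf1  (Sf1 (Sf) sets flow on bond)
#1 stroke→I1  (prefer integral on I1)
#2 stroke→I2  (prefer integral on I2)
#0 stroke→J1  (closing 0-jn rule on J1)

2  (I1, I2 all integral)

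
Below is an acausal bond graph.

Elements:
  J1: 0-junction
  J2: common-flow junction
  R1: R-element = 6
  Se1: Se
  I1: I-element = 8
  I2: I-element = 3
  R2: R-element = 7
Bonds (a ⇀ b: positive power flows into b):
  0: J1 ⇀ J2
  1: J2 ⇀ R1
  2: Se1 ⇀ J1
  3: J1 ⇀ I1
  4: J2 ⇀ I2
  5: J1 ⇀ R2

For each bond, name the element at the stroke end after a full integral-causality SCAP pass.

bond 2 →J1  (Se1: effort source, stroke at far end)
bond 0 →J2  (J1: bond 2 brought effort, rest push out)
bond 3 →I1  (J1: bond 2 brought effort, rest push out)
bond 5 →R2  (J1: bond 2 brought effort, rest push out)
bond 4 →I2  (I2 outputs flow p/I2)
bond 1 →J2  (J2: bond 4 brought flow, rest push out)

bond 0 →J2
bond 1 →J2
bond 2 →J1
bond 3 →I1
bond 4 →I2
bond 5 →R2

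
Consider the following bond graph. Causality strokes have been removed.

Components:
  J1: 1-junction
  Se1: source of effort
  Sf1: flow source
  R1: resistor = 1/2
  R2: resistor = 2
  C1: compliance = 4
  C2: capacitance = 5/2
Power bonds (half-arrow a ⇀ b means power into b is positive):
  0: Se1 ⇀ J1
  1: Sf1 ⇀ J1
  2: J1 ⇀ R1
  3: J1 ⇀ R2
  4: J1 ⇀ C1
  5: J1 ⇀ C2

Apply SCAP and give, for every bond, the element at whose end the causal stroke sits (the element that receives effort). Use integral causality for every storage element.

bond 0 stroke→J1
bond 1 stroke→Sf1
bond 2 stroke→J1
bond 3 stroke→J1
bond 4 stroke→J1
bond 5 stroke→J1

b0 |J1  (source Se1 imposes e)
b1 |Sf1  (Sf1 fixes flow; stroke at Sf1)
b2 |J1  (common-f at J1 fixed by 1)
b3 |J1  (common-f at J1 fixed by 1)
b4 |J1  (J1: bond 1 brought flow, rest push out)
b5 |J1  (common-f at J1 fixed by 1)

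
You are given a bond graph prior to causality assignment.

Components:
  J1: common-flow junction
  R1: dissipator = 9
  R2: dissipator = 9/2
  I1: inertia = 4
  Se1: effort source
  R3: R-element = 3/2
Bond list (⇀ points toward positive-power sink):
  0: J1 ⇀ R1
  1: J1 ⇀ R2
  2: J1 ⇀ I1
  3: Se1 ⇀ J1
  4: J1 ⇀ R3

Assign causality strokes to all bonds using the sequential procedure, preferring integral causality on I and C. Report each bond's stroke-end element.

bond 0 →J1
bond 1 →J1
bond 2 →I1
bond 3 →J1
bond 4 →J1

β3 |J1  (Se1 (Se) sets effort on bond)
β2 |I1  (prefer integral on I1)
β0 |J1  (1-jn J1 has f-setter on 2)
β1 |J1  (common-f at J1 fixed by 2)
β4 |J1  (J1: bond 2 brought flow, rest push out)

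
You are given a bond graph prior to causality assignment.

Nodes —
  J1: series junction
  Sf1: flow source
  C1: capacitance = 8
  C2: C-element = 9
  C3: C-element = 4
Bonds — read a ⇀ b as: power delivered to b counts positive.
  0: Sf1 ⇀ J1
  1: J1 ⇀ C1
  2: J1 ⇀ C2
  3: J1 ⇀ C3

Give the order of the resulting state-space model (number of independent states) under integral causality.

3  (C1, C2, C3 all integral)

b0 stroke→Sf1  (Sf1: flow source, stroke at near end)
b1 stroke→J1  (J1: bond 0 brought flow, rest push out)
b2 stroke→J1  (common-f at J1 fixed by 0)
b3 stroke→J1  (J1: bond 0 brought flow, rest push out)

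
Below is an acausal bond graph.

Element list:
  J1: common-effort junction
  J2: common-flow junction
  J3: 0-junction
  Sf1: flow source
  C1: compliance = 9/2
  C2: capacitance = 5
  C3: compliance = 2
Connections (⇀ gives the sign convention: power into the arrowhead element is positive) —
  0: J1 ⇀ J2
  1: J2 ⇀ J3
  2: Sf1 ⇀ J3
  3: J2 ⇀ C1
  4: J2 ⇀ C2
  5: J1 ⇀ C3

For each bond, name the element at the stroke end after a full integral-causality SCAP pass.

b0 stroke at J2
b1 stroke at J3
b2 stroke at Sf1
b3 stroke at J2
b4 stroke at J2
b5 stroke at J1

#2 |Sf1  (Sf1 fixes flow; stroke at Sf1)
#1 |J3  (only one effort-in slot at J3)
#0 |J2  (1-jn J2 has f-setter on 1)
#3 |J2  (1-jn J2 has f-setter on 1)
#4 |J2  (J2: bond 1 brought flow, rest push out)
#5 |J1  (J1: last free bond brings effort in)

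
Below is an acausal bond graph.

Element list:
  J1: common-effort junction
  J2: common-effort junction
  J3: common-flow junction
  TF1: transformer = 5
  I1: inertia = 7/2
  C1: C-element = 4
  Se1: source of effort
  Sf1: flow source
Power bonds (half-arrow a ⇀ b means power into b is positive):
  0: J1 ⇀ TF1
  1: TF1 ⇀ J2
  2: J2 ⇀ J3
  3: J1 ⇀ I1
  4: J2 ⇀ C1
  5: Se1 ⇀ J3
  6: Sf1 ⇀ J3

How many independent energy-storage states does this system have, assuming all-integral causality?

#5 stroke→J3  (Se1: effort source, stroke at far end)
#6 stroke→Sf1  (Sf1 fixes flow; stroke at Sf1)
#2 stroke→J3  (common-f at J3 fixed by 6)
#3 stroke→I1  (prefer integral on I1)
#0 stroke→J1  (only one effort-in slot at J1)
#1 stroke→TF1  (TF1: transformer flips bond 0)
#4 stroke→J2  (J2 needs exactly one e-in)

2  (C1, I1 all integral)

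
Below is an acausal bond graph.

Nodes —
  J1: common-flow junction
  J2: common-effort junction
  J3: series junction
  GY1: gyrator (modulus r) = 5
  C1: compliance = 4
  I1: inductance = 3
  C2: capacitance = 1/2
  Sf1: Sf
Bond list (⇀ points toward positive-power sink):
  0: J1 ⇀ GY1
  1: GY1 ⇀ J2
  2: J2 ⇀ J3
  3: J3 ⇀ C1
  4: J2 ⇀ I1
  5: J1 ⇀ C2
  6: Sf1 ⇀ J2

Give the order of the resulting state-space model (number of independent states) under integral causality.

#6 |Sf1  (Sf1 (Sf) sets flow on bond)
#3 |J3  (C1: C, integral causality)
#2 |J2  (only one flow-in slot at J3)
#1 |GY1  (0-jn J2 has e-setter on 2)
#4 |I1  (common-e at J2 fixed by 2)
#0 |GY1  (GY1: gyrator matches bond 1)
#5 |J1  (common-f at J1 fixed by 0)

3  (C1, C2, I1 all integral)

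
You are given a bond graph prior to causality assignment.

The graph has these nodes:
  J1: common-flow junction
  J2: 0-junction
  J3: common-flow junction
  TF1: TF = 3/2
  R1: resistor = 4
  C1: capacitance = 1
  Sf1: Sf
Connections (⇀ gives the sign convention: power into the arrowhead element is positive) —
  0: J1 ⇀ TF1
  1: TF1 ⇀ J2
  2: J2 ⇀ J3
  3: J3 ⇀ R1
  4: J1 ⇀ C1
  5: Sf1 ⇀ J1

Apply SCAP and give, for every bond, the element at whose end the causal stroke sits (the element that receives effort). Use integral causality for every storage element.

β5 →Sf1  (Sf1 (Sf) sets flow on bond)
β0 →J1  (J1: bond 5 brought flow, rest push out)
β4 →J1  (J1 flow already set via bond 5)
β1 →TF1  (TF1: transformer flips bond 0)
β2 →J2  (J2 needs exactly one e-in)
β3 →J3  (1-jn J3 has f-setter on 2)

#0 →J1
#1 →TF1
#2 →J2
#3 →J3
#4 →J1
#5 →Sf1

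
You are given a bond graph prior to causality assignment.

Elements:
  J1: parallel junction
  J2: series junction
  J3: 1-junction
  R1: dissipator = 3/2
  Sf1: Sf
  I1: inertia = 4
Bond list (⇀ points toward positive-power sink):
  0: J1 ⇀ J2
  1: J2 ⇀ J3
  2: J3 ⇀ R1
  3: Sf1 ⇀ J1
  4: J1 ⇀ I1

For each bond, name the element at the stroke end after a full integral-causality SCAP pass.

b3 |Sf1  (source Sf1 imposes f)
b4 |I1  (I1 outputs flow p/I1)
b0 |J1  (only one effort-in slot at J1)
b1 |J2  (J2: bond 0 brought flow, rest push out)
b2 |J3  (common-f at J3 fixed by 1)

bond 0 |J1
bond 1 |J2
bond 2 |J3
bond 3 |Sf1
bond 4 |I1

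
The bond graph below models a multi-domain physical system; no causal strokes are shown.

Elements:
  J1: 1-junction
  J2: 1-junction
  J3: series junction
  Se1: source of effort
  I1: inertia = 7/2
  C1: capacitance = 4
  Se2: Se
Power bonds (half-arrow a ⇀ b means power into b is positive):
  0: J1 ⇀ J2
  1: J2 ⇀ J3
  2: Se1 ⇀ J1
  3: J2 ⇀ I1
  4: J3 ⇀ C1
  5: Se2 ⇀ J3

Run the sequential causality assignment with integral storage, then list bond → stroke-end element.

β2 stroke→J1  (Se1: effort source, stroke at far end)
β5 stroke→J3  (Se2 fixes effort; stroke away)
β0 stroke→J2  (closing 1-jn rule on J1)
β3 stroke→I1  (prefer integral on I1)
β1 stroke→J2  (1-jn J2 has f-setter on 3)
β4 stroke→J3  (J3 flow already set via bond 1)

b0 stroke at J2
b1 stroke at J2
b2 stroke at J1
b3 stroke at I1
b4 stroke at J3
b5 stroke at J3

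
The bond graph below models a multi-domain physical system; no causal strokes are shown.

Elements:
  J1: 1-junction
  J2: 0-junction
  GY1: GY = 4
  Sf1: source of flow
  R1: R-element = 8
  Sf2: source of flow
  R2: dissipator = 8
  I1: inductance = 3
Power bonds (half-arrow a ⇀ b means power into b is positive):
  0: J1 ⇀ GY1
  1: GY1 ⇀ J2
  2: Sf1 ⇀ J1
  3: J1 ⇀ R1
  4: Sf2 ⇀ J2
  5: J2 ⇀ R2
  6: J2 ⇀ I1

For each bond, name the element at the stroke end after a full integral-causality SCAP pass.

#2 stroke→Sf1  (Sf1 fixes flow; stroke at Sf1)
#4 stroke→Sf2  (Sf2 fixes flow; stroke at Sf2)
#0 stroke→J1  (J1: bond 2 brought flow, rest push out)
#3 stroke→J1  (J1: bond 2 brought flow, rest push out)
#1 stroke→J2  (through GY1, causality inverts; strokes same side of GY1)
#5 stroke→R2  (J2 effort already set via bond 1)
#6 stroke→I1  (0-jn J2 has e-setter on 1)

#0 |J1
#1 |J2
#2 |Sf1
#3 |J1
#4 |Sf2
#5 |R2
#6 |I1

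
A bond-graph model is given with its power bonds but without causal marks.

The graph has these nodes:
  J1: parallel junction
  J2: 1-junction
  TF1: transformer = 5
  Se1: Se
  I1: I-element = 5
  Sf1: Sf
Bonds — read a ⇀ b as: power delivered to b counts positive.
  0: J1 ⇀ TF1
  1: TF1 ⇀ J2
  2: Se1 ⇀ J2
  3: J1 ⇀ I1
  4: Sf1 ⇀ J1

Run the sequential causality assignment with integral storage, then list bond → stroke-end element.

#2 →J2  (Se1 fixes effort; stroke away)
#4 →Sf1  (Sf1 (Sf) sets flow on bond)
#1 →TF1  (J2: last free bond brings flow in)
#0 →J1  (TF TF1: opposite of bond 1)
#3 →I1  (J1: bond 0 brought effort, rest push out)

bond 0 stroke at J1
bond 1 stroke at TF1
bond 2 stroke at J2
bond 3 stroke at I1
bond 4 stroke at Sf1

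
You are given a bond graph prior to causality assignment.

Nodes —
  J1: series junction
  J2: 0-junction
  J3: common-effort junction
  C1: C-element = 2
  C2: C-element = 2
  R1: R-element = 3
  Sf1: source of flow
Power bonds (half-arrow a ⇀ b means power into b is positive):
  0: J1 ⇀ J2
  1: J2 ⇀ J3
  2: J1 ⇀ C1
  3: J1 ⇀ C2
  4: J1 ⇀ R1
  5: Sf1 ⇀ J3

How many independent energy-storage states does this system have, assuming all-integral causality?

2  (C1, C2 all integral)

#5 stroke at Sf1  (Sf1 (Sf) sets flow on bond)
#1 stroke at J3  (J3: last free bond brings effort in)
#0 stroke at J2  (only one effort-in slot at J2)
#2 stroke at J1  (J1: bond 0 brought flow, rest push out)
#3 stroke at J1  (common-f at J1 fixed by 0)
#4 stroke at J1  (J1 flow already set via bond 0)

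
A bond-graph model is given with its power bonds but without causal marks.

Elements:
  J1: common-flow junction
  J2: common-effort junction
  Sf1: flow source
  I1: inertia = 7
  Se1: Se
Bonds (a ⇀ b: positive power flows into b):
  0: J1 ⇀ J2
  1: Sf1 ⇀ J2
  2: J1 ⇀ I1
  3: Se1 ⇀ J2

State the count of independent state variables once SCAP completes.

1  (I1 all integral)

b1 stroke at Sf1  (Sf1 (Sf) sets flow on bond)
b3 stroke at J2  (Se1: effort source, stroke at far end)
b0 stroke at J1  (J2: bond 3 brought effort, rest push out)
b2 stroke at I1  (only one flow-in slot at J1)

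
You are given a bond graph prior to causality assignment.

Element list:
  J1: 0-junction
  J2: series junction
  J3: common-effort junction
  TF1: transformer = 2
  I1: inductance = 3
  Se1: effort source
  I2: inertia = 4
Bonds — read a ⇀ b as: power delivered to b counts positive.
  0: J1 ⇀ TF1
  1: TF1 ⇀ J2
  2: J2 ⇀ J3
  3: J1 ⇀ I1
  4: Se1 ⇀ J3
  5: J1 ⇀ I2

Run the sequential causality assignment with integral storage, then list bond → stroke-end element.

#4 →J3  (Se1 (Se) sets effort on bond)
#2 →J2  (common-e at J3 fixed by 4)
#1 →TF1  (J2 needs exactly one f-in)
#0 →J1  (through TF1, causality passes straight; one stroke at TF1)
#3 →I1  (common-e at J1 fixed by 0)
#5 →I2  (0-jn J1 has e-setter on 0)

#0 stroke→J1
#1 stroke→TF1
#2 stroke→J2
#3 stroke→I1
#4 stroke→J3
#5 stroke→I2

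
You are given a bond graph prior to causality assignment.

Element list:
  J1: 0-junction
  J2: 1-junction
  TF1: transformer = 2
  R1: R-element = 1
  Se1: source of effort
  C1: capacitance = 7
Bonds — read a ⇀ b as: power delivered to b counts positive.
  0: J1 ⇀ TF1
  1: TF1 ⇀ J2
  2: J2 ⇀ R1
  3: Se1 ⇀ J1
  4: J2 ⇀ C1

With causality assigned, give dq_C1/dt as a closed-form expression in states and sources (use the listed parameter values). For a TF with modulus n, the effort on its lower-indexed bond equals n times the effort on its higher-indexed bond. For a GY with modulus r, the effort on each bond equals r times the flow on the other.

β3 stroke at J1  (source Se1 imposes e)
β0 stroke at TF1  (common-e at J1 fixed by 3)
β1 stroke at J2  (through TF1, causality passes straight; one stroke at TF1)
β4 stroke at J2  (C1 integral (e out))
β2 stroke at R1  (J2 needs exactly one f-in)

dq_C1/dt = E_Se1/2 - q_C1/7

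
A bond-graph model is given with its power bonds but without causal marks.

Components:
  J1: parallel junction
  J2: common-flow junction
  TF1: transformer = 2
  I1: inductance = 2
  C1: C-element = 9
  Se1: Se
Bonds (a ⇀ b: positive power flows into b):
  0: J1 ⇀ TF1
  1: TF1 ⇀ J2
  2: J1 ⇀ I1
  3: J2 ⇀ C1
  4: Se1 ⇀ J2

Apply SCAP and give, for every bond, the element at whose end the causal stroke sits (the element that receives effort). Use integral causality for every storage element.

b0 stroke→J1
b1 stroke→TF1
b2 stroke→I1
b3 stroke→J2
b4 stroke→J2

β4 →J2  (Se1 (Se) sets effort on bond)
β2 →I1  (I1 outputs flow p/I1)
β0 →J1  (closing 0-jn rule on J1)
β1 →TF1  (TF1 one-in-one-out from 0)
β3 →J2  (1-jn J2 has f-setter on 1)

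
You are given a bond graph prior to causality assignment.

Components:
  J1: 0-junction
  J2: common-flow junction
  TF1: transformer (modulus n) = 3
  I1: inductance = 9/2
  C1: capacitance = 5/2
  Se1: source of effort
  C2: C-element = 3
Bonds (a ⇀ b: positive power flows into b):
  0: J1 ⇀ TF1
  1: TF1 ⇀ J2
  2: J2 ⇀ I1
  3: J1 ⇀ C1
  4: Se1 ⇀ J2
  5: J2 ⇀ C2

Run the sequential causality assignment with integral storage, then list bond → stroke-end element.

bond 4 stroke→J2  (source Se1 imposes e)
bond 2 stroke→I1  (I1: I, integral causality)
bond 1 stroke→J2  (1-jn J2 has f-setter on 2)
bond 5 stroke→J2  (J2 flow already set via bond 2)
bond 0 stroke→TF1  (through TF1, causality passes straight; one stroke at TF1)
bond 3 stroke→J1  (closing 0-jn rule on J1)

bond 0 →TF1
bond 1 →J2
bond 2 →I1
bond 3 →J1
bond 4 →J2
bond 5 →J2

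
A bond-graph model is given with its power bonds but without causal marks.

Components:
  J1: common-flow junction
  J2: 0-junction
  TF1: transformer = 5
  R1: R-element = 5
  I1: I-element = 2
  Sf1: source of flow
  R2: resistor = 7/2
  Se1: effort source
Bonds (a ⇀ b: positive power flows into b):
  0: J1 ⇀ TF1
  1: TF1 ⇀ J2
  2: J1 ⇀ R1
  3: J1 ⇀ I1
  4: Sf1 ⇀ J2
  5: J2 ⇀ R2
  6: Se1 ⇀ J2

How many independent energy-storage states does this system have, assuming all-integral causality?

1  (I1 all integral)

#4 stroke at Sf1  (source Sf1 imposes f)
#6 stroke at J2  (Se1: effort source, stroke at far end)
#1 stroke at TF1  (J2 effort already set via bond 6)
#5 stroke at R2  (common-e at J2 fixed by 6)
#0 stroke at J1  (TF TF1: opposite of bond 1)
#3 stroke at I1  (I1: I, integral causality)
#2 stroke at J1  (J1 flow already set via bond 3)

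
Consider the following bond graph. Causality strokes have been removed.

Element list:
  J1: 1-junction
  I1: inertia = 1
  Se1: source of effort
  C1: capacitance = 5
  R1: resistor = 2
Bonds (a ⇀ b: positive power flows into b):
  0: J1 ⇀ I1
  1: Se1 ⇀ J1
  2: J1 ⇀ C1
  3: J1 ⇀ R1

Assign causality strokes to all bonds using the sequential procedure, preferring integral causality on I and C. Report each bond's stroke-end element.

#0 stroke→I1
#1 stroke→J1
#2 stroke→J1
#3 stroke→J1

#1 stroke at J1  (Se1: effort source, stroke at far end)
#0 stroke at I1  (I1: I, integral causality)
#2 stroke at J1  (common-f at J1 fixed by 0)
#3 stroke at J1  (1-jn J1 has f-setter on 0)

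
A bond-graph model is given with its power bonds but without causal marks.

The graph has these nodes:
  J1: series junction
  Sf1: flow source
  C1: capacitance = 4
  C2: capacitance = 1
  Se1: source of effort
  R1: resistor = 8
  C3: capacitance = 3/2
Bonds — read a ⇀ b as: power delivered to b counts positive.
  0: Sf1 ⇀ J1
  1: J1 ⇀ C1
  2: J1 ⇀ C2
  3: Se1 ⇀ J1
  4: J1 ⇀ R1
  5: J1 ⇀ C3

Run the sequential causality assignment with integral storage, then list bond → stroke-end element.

bond 0 →Sf1  (source Sf1 imposes f)
bond 3 →J1  (source Se1 imposes e)
bond 1 →J1  (J1: bond 0 brought flow, rest push out)
bond 2 →J1  (1-jn J1 has f-setter on 0)
bond 4 →J1  (common-f at J1 fixed by 0)
bond 5 →J1  (J1 flow already set via bond 0)

bond 0 |Sf1
bond 1 |J1
bond 2 |J1
bond 3 |J1
bond 4 |J1
bond 5 |J1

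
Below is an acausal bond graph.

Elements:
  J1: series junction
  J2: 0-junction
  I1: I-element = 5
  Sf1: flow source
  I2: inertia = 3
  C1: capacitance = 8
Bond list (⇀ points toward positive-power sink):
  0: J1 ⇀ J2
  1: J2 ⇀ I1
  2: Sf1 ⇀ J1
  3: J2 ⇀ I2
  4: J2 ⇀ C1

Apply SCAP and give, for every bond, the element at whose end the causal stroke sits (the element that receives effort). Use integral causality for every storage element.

β2 →Sf1  (Sf1 (Sf) sets flow on bond)
β0 →J1  (J1 flow already set via bond 2)
β1 →I1  (I1: I, integral causality)
β3 →I2  (I2: I, integral causality)
β4 →J2  (J2: last free bond brings effort in)

#0 stroke at J1
#1 stroke at I1
#2 stroke at Sf1
#3 stroke at I2
#4 stroke at J2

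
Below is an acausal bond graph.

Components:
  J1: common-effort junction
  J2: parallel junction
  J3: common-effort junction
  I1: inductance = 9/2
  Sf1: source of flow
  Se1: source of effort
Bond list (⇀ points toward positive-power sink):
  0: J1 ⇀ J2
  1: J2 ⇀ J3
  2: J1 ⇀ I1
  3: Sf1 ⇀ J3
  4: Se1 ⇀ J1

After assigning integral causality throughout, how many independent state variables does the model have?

#3 |Sf1  (source Sf1 imposes f)
#4 |J1  (source Se1 imposes e)
#0 |J2  (J1 effort already set via bond 4)
#2 |I1  (0-jn J1 has e-setter on 4)
#1 |J3  (J2: bond 0 brought effort, rest push out)

1  (I1 all integral)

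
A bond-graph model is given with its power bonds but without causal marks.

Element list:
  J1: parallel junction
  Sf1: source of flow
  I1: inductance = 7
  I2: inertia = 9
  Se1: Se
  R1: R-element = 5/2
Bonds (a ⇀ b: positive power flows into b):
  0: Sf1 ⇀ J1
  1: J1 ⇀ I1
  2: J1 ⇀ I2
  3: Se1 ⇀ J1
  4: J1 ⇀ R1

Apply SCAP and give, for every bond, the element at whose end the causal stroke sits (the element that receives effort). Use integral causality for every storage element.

#0 stroke→Sf1  (Sf1 (Sf) sets flow on bond)
#3 stroke→J1  (Se1: effort source, stroke at far end)
#1 stroke→I1  (J1 effort already set via bond 3)
#2 stroke→I2  (J1 effort already set via bond 3)
#4 stroke→R1  (J1 effort already set via bond 3)

b0 stroke at Sf1
b1 stroke at I1
b2 stroke at I2
b3 stroke at J1
b4 stroke at R1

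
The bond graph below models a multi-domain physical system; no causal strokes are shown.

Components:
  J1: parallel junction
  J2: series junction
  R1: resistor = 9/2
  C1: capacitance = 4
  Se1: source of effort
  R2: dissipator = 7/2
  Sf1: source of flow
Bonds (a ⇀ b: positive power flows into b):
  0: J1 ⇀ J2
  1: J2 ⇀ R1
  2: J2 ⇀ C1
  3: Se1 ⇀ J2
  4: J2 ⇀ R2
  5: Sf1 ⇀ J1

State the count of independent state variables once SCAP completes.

1  (C1 all integral)

#3 stroke at J2  (Se1: effort source, stroke at far end)
#5 stroke at Sf1  (Sf1: flow source, stroke at near end)
#0 stroke at J1  (J1: last free bond brings effort in)
#1 stroke at J2  (J2: bond 0 brought flow, rest push out)
#2 stroke at J2  (common-f at J2 fixed by 0)
#4 stroke at J2  (J2 flow already set via bond 0)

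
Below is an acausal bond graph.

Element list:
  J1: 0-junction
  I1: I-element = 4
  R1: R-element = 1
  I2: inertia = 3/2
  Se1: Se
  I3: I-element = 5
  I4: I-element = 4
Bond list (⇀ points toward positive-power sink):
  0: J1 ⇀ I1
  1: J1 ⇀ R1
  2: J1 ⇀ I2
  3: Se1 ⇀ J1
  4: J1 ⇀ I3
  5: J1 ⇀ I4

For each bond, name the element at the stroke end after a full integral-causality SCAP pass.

β0 |I1
β1 |R1
β2 |I2
β3 |J1
β4 |I3
β5 |I4

β3 stroke at J1  (source Se1 imposes e)
β0 stroke at I1  (common-e at J1 fixed by 3)
β1 stroke at R1  (0-jn J1 has e-setter on 3)
β2 stroke at I2  (J1 effort already set via bond 3)
β4 stroke at I3  (J1: bond 3 brought effort, rest push out)
β5 stroke at I4  (common-e at J1 fixed by 3)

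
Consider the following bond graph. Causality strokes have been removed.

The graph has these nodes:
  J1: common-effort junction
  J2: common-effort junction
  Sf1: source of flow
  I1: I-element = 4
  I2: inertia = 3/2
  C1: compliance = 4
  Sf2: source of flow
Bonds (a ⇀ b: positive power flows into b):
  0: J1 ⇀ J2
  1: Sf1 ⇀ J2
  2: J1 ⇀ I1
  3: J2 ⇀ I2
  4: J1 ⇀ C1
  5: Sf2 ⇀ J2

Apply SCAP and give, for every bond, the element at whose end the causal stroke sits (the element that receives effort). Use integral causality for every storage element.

bond 0 |J2
bond 1 |Sf1
bond 2 |I1
bond 3 |I2
bond 4 |J1
bond 5 |Sf2

β1 stroke→Sf1  (Sf1 fixes flow; stroke at Sf1)
β5 stroke→Sf2  (Sf2: flow source, stroke at near end)
β2 stroke→I1  (I1 outputs flow p/I1)
β3 stroke→I2  (I2 outputs flow p/I2)
β0 stroke→J2  (J2: last free bond brings effort in)
β4 stroke→J1  (closing 0-jn rule on J1)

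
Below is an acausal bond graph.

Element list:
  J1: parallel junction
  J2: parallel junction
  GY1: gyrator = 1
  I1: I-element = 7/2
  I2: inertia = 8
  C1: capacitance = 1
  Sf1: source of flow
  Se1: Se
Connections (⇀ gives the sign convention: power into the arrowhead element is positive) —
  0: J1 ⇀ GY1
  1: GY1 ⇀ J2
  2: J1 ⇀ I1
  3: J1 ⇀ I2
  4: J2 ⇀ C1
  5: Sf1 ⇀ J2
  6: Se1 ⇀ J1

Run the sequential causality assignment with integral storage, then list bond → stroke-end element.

β5 →Sf1  (Sf1 (Sf) sets flow on bond)
β6 →J1  (Se1 (Se) sets effort on bond)
β0 →GY1  (common-e at J1 fixed by 6)
β2 →I1  (common-e at J1 fixed by 6)
β3 →I2  (J1: bond 6 brought effort, rest push out)
β1 →GY1  (GY GY1: same side as bond 0)
β4 →J2  (only one effort-in slot at J2)

β0 |GY1
β1 |GY1
β2 |I1
β3 |I2
β4 |J2
β5 |Sf1
β6 |J1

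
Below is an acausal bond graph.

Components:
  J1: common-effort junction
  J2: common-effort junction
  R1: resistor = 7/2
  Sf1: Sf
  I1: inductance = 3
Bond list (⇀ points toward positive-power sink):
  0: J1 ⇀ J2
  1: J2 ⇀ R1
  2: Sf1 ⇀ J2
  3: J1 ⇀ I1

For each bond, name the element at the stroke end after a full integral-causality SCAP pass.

b0 stroke→J1
b1 stroke→J2
b2 stroke→Sf1
b3 stroke→I1

bond 2 →Sf1  (Sf1 fixes flow; stroke at Sf1)
bond 3 →I1  (I1: I, integral causality)
bond 0 →J1  (closing 0-jn rule on J1)
bond 1 →J2  (J2: last free bond brings effort in)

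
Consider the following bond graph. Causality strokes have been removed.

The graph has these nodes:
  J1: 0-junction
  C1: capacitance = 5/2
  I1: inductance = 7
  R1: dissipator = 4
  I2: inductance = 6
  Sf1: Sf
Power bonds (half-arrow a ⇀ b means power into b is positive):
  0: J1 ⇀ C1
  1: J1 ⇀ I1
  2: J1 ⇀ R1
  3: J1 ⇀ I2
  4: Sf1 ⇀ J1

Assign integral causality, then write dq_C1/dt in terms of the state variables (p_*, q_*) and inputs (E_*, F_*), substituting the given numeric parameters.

β4 →Sf1  (Sf1: flow source, stroke at near end)
β0 →J1  (C1 outputs effort q/C1)
β1 →I1  (0-jn J1 has e-setter on 0)
β2 →R1  (J1 effort already set via bond 0)
β3 →I2  (J1 effort already set via bond 0)

dq_C1/dt = F_Sf1 - p_I1/7 - p_I2/6 - q_C1/10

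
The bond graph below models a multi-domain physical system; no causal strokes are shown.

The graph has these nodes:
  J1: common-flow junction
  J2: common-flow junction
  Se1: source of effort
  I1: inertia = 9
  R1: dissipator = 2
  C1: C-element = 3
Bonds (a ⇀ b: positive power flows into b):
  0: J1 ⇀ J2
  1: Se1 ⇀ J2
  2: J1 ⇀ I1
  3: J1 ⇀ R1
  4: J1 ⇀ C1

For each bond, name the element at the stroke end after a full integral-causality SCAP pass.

b0 |J1
b1 |J2
b2 |I1
b3 |J1
b4 |J1

b1 |J2  (Se1 fixes effort; stroke away)
b0 |J1  (closing 1-jn rule on J2)
b2 |I1  (I1 outputs flow p/I1)
b3 |J1  (J1 flow already set via bond 2)
b4 |J1  (1-jn J1 has f-setter on 2)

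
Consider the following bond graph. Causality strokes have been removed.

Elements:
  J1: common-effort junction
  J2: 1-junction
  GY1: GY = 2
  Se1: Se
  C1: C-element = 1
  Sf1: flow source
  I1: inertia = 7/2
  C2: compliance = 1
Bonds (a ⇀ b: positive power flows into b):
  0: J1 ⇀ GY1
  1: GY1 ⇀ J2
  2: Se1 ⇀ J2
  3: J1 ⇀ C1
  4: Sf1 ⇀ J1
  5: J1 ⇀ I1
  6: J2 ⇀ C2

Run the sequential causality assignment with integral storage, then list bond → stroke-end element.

b2 |J2  (Se1 fixes effort; stroke away)
b4 |Sf1  (Sf1 fixes flow; stroke at Sf1)
b3 |J1  (C1 integral (e out))
b0 |GY1  (J1: bond 3 brought effort, rest push out)
b5 |I1  (J1 effort already set via bond 3)
b1 |GY1  (GY1: gyrator matches bond 0)
b6 |J2  (J2 flow already set via bond 1)

b0 stroke→GY1
b1 stroke→GY1
b2 stroke→J2
b3 stroke→J1
b4 stroke→Sf1
b5 stroke→I1
b6 stroke→J2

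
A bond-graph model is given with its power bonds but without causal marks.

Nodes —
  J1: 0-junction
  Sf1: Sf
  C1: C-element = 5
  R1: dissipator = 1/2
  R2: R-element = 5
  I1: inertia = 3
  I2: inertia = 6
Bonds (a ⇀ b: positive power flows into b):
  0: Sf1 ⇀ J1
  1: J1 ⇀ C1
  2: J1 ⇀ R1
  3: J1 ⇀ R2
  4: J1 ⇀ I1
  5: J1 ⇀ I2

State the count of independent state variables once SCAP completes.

3  (C1, I1, I2 all integral)

β0 |Sf1  (source Sf1 imposes f)
β1 |J1  (C1 outputs effort q/C1)
β2 |R1  (J1: bond 1 brought effort, rest push out)
β3 |R2  (J1 effort already set via bond 1)
β4 |I1  (0-jn J1 has e-setter on 1)
β5 |I2  (J1 effort already set via bond 1)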